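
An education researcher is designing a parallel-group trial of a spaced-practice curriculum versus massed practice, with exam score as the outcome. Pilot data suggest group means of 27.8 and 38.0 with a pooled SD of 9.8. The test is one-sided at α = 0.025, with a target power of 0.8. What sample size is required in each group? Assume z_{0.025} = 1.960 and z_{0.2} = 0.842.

n = 15 per group

Cohen's d = |M₁ − M₂| / SD_pooled = |27.8 − 38.0| / 9.8 = 10.2 / 9.8 = 1.041.
For two independent groups with equal n: n = 2·((z_{α} + z_β) / d)².
z_{α} + z_β = 1.960 + 0.842 = 2.802.
n = 2 × (2.802 / 1.041)² = 2 × 2.692² = 2 × 7.24 = 14.5.
Round up to the next whole participant.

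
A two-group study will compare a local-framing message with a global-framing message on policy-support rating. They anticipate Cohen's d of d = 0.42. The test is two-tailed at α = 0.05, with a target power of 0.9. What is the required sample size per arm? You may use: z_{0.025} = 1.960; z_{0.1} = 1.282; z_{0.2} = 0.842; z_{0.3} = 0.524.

For two independent groups with equal n: n = 2·((z_{α/2} + z_β) / d)².
z_{α/2} + z_β = 1.960 + 1.282 = 3.242.
n = 2 × (3.242 / 0.42)² = 2 × 7.719² = 2 × 59.58 = 119.2.
Round up to the next whole participant.

n = 120 per group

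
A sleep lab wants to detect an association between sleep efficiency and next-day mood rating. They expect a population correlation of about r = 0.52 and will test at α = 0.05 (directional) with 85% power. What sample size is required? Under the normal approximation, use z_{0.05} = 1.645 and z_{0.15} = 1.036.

Fisher's z: C = ½·ln((1+r)/(1−r)) = ½·ln(3.1667) = 0.5763.
n = ((z_{α} + z_β)/C)² + 3.
(1.645 + 1.036) / 0.5763 = 2.681 / 0.5763 = 4.652.
n = 4.652² + 3 = 21.64 + 3 = 24.6.
Round up.

n = 25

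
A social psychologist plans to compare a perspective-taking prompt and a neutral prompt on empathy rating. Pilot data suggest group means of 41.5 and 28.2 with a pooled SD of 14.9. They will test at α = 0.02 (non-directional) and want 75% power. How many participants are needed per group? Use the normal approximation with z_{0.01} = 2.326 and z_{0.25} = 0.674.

n = 23 per group

Cohen's d = |M₁ − M₂| / SD_pooled = |41.5 − 28.2| / 14.9 = 13.3 / 14.9 = 0.893.
For two independent groups with equal n: n = 2·((z_{α/2} + z_β) / d)².
z_{α/2} + z_β = 2.326 + 0.674 = 3.000.
n = 2 × (3.000 / 0.893)² = 2 × 3.359² = 2 × 11.29 = 22.6.
Round up to the next whole participant.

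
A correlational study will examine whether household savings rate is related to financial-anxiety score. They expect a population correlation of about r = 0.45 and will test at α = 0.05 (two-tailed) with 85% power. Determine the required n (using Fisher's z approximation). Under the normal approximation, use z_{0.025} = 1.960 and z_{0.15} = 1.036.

n = 42

Fisher's z: C = ½·ln((1+r)/(1−r)) = ½·ln(2.6364) = 0.4847.
n = ((z_{α/2} + z_β)/C)² + 3.
(1.960 + 1.036) / 0.4847 = 2.996 / 0.4847 = 6.181.
n = 6.181² + 3 = 38.21 + 3 = 41.2.
Round up.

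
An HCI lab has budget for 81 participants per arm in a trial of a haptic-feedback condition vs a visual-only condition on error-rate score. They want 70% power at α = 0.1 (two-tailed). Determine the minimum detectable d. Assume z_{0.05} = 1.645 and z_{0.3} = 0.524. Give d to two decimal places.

d_min ≈ 0.34

For two independent groups of n = 81 each: d_min = (z_{α/2} + z_β)·√(2/n).
z-sum = 1.645 + 0.524 = 2.169.
d_min = 2.169 × √(2/81) = 2.169 × 0.1571 = 0.341.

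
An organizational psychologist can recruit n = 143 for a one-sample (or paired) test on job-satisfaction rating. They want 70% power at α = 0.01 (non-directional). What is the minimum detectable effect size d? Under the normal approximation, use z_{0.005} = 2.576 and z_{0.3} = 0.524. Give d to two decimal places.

For a single sample (or paired design) of n = 143: d_min = (z_{α/2} + z_β)/√n.
z-sum = 2.576 + 0.524 = 3.100.
d_min = 3.100 / √143 = 3.100 / 11.958 = 0.259.

d_min ≈ 0.26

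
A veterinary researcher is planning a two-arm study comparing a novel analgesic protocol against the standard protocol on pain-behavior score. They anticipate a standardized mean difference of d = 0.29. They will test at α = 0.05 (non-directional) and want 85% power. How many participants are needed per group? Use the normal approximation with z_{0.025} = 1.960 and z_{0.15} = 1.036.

For two independent groups with equal n: n = 2·((z_{α/2} + z_β) / d)².
z_{α/2} + z_β = 1.960 + 1.036 = 2.996.
n = 2 × (2.996 / 0.29)² = 2 × 10.331² = 2 × 106.73 = 213.5.
Round up to the next whole participant.

n = 214 per group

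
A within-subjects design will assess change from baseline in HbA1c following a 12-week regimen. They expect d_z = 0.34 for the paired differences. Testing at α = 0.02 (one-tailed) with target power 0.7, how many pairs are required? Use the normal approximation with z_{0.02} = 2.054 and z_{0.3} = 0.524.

n = 58 pairs

For a paired (one-sample on differences) test: n = ((z_{α} + z_β) / d)².
z_{α} + z_β = 2.054 + 0.524 = 2.578.
n = (2.578 / 0.34)² = 7.582² = 57.49.
Round up.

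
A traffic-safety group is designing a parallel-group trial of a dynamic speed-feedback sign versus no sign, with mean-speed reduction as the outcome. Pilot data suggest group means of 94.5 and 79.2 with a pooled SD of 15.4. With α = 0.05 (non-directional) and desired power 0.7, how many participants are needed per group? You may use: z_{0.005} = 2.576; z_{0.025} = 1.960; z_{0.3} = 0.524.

Cohen's d = |M₁ − M₂| / SD_pooled = |94.5 − 79.2| / 15.4 = 15.3 / 15.4 = 0.994.
For two independent groups with equal n: n = 2·((z_{α/2} + z_β) / d)².
z_{α/2} + z_β = 1.960 + 0.524 = 2.484.
n = 2 × (2.484 / 0.994)² = 2 × 2.499² = 2 × 6.24 = 12.5.
Round up to the next whole participant.

n = 13 per group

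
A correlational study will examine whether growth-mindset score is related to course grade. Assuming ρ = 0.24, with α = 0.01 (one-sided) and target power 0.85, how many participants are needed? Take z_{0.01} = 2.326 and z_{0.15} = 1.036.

Fisher's z: C = ½·ln((1+r)/(1−r)) = ½·ln(1.6316) = 0.2448.
n = ((z_{α} + z_β)/C)² + 3.
(2.326 + 1.036) / 0.2448 = 3.362 / 0.2448 = 13.734.
n = 13.734² + 3 = 188.61 + 3 = 191.6.
Round up.

n = 192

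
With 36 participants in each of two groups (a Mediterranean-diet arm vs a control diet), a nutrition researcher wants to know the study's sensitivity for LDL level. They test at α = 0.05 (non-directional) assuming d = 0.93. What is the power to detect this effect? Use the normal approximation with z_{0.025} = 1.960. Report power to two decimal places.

For two equal groups, power = Φ(d·√(n/2) − z_{α/2}).
d·√(n/2) = 0.93 × √(36/2) = 0.93 × 4.243 = 3.946.
z_β = 3.946 − 1.960 = 1.986.
Power = Φ(1.986) = 0.976.

power ≈ 0.98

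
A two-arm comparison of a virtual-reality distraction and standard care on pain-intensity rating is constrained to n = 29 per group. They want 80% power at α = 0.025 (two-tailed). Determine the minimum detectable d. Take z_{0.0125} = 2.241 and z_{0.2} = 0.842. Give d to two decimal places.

For two independent groups of n = 29 each: d_min = (z_{α/2} + z_β)·√(2/n).
z-sum = 2.241 + 0.842 = 3.083.
d_min = 3.083 × √(2/29) = 3.083 × 0.2626 = 0.810.

d_min ≈ 0.81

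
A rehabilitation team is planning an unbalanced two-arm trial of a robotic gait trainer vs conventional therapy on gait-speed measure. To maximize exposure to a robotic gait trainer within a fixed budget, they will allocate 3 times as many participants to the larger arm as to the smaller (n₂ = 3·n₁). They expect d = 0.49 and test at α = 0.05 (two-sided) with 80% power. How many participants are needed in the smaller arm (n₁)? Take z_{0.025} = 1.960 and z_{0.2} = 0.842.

n₁ = 44

With allocation ratio k = n₂/n₁ = 3, Var(x̄₁−x̄₂) = σ²(1/n₁ + 1/(k·n₁)) = σ²·(k+1)/(k·n₁).
So n₁ = (1 + 1/k)·((z_{α/2} + z_β)/d)² = 1.333 × (2.802/0.49)².
n₁ = 1.333 × 32.70 = 43.6.
Round up: n₁ = 44, giving n₂ = 3 × 44 = 132.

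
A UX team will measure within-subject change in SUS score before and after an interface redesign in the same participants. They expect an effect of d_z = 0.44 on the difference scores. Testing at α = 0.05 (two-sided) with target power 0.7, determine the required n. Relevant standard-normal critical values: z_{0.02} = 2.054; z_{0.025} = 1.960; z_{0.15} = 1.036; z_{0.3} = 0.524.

n = 32 pairs

For a paired (one-sample on differences) test: n = ((z_{α/2} + z_β) / d)².
z_{α/2} + z_β = 1.960 + 0.524 = 2.484.
n = (2.484 / 0.44)² = 5.645² = 31.87.
Round up.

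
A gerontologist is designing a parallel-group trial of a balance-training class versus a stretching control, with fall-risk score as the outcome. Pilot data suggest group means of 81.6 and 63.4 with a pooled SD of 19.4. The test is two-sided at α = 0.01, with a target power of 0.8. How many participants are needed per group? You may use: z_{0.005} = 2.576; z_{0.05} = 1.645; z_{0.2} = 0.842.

n = 27 per group

Cohen's d = |M₁ − M₂| / SD_pooled = |81.6 − 63.4| / 19.4 = 18.2 / 19.4 = 0.938.
For two independent groups with equal n: n = 2·((z_{α/2} + z_β) / d)².
z_{α/2} + z_β = 2.576 + 0.842 = 3.418.
n = 2 × (3.418 / 0.938)² = 2 × 3.644² = 2 × 13.28 = 26.6.
Round up to the next whole participant.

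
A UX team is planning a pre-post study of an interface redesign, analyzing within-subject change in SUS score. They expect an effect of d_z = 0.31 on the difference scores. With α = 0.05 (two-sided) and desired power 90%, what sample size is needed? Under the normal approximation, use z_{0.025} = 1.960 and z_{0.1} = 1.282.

For a paired (one-sample on differences) test: n = ((z_{α/2} + z_β) / d)².
z_{α/2} + z_β = 1.960 + 1.282 = 3.242.
n = (3.242 / 0.31)² = 10.458² = 109.37.
Round up.

n = 110 pairs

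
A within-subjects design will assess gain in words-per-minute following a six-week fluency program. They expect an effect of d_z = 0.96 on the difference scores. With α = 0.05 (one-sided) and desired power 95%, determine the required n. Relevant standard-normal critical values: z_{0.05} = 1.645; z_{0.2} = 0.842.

For a paired (one-sample on differences) test: n = ((z_{α} + z_β) / d)².
z_{α} + z_β = 1.645 + 1.645 = 3.290.
n = (3.290 / 0.96)² = 3.427² = 11.74.
Round up.

n = 12 pairs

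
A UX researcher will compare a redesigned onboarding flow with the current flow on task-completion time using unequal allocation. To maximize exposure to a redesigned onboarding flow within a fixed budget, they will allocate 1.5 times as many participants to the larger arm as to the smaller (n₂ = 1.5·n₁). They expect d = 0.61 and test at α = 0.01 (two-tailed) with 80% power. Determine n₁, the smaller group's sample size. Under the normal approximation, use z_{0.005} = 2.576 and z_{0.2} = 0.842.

n₁ = 53

With allocation ratio k = n₂/n₁ = 1.5, Var(x̄₁−x̄₂) = σ²(1/n₁ + 1/(k·n₁)) = σ²·(k+1)/(k·n₁).
So n₁ = (1 + 1/k)·((z_{α/2} + z_β)/d)² = 1.667 × (3.418/0.61)².
n₁ = 1.667 × 31.40 = 52.3.
Round up: n₁ = 53, giving n₂ = ⌈1.5 × 53⌉ = ⌈79.5⌉ = 80.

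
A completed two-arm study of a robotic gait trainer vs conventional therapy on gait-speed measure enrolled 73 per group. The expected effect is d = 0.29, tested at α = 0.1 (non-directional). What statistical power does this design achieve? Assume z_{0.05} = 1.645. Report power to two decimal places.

For two equal groups, power = Φ(d·√(n/2) − z_{α/2}).
d·√(n/2) = 0.29 × √(73/2) = 0.29 × 6.042 = 1.752.
z_β = 1.752 − 1.645 = 0.107.
Power = Φ(0.107) = 0.543.

power ≈ 0.54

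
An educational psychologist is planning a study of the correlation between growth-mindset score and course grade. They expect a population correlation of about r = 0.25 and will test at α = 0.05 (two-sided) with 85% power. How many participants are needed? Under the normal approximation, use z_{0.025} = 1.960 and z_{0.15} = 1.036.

Fisher's z: C = ½·ln((1+r)/(1−r)) = ½·ln(1.6667) = 0.2554.
n = ((z_{α/2} + z_β)/C)² + 3.
(1.960 + 1.036) / 0.2554 = 2.996 / 0.2554 = 11.731.
n = 11.731² + 3 = 137.61 + 3 = 140.6.
Round up.

n = 141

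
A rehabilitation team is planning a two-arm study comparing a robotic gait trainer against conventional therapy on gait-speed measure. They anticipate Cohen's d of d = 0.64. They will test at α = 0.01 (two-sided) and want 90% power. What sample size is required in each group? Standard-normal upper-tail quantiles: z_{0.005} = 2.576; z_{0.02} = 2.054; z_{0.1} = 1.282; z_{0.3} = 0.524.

n = 73 per group

For two independent groups with equal n: n = 2·((z_{α/2} + z_β) / d)².
z_{α/2} + z_β = 2.576 + 1.282 = 3.858.
n = 2 × (3.858 / 0.64)² = 2 × 6.028² = 2 × 36.34 = 72.7.
Round up to the next whole participant.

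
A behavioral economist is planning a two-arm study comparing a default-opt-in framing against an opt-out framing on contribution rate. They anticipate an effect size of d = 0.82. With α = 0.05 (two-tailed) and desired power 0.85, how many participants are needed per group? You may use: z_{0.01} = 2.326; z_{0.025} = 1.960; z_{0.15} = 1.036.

n = 27 per group

For two independent groups with equal n: n = 2·((z_{α/2} + z_β) / d)².
z_{α/2} + z_β = 1.960 + 1.036 = 2.996.
n = 2 × (2.996 / 0.82)² = 2 × 3.654² = 2 × 13.35 = 26.7.
Round up to the next whole participant.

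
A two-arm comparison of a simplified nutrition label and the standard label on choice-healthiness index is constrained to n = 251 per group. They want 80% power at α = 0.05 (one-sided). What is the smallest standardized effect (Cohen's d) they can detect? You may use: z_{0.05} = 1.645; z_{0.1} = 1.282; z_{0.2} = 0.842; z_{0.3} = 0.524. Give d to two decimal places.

d_min ≈ 0.22

For two independent groups of n = 251 each: d_min = (z_{α} + z_β)·√(2/n).
z-sum = 1.645 + 0.842 = 2.487.
d_min = 2.487 × √(2/251) = 2.487 × 0.0893 = 0.222.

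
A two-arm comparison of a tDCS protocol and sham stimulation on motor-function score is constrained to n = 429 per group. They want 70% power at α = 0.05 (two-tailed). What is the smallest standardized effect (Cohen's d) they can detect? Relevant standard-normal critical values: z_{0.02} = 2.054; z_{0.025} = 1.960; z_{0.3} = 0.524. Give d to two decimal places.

d_min ≈ 0.17

For two independent groups of n = 429 each: d_min = (z_{α/2} + z_β)·√(2/n).
z-sum = 1.960 + 0.524 = 2.484.
d_min = 2.484 × √(2/429) = 2.484 × 0.0683 = 0.170.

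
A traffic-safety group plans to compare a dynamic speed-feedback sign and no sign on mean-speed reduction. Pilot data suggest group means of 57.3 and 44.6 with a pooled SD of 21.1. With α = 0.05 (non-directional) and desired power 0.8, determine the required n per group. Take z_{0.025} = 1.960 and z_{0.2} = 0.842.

n = 44 per group

Cohen's d = |M₁ − M₂| / SD_pooled = |57.3 − 44.6| / 21.1 = 12.7 / 21.1 = 0.602.
For two independent groups with equal n: n = 2·((z_{α/2} + z_β) / d)².
z_{α/2} + z_β = 1.960 + 0.842 = 2.802.
n = 2 × (2.802 / 0.602)² = 2 × 4.654² = 2 × 21.66 = 43.3.
Round up to the next whole participant.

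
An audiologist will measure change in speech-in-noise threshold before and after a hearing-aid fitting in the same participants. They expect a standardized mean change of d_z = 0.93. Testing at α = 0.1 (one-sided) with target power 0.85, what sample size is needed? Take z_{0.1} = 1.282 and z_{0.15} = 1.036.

For a paired (one-sample on differences) test: n = ((z_{α} + z_β) / d)².
z_{α} + z_β = 1.282 + 1.036 = 2.318.
n = (2.318 / 0.93)² = 2.492² = 6.21.
Round up.

n = 7 pairs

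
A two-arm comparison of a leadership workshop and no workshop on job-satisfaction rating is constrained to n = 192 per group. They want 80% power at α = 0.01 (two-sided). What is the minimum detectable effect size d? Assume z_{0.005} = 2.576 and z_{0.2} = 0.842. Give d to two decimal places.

For two independent groups of n = 192 each: d_min = (z_{α/2} + z_β)·√(2/n).
z-sum = 2.576 + 0.842 = 3.418.
d_min = 3.418 × √(2/192) = 3.418 × 0.1021 = 0.349.

d_min ≈ 0.35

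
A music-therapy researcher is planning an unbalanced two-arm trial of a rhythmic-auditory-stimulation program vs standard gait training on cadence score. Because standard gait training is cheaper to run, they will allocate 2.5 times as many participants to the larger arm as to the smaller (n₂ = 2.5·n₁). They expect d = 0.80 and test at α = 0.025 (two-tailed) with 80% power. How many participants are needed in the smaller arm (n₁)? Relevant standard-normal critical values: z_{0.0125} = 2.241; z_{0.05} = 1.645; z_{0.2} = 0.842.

n₁ = 21

With allocation ratio k = n₂/n₁ = 2.5, Var(x̄₁−x̄₂) = σ²(1/n₁ + 1/(k·n₁)) = σ²·(k+1)/(k·n₁).
So n₁ = (1 + 1/k)·((z_{α/2} + z_β)/d)² = 1.400 × (3.083/0.80)².
n₁ = 1.400 × 14.85 = 20.8.
Round up: n₁ = 21, giving n₂ = ⌈2.5 × 21⌉ = ⌈52.5⌉ = 53.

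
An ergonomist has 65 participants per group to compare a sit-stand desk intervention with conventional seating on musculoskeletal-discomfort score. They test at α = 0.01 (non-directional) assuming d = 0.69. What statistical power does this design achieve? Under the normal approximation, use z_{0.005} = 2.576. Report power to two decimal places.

power ≈ 0.91

For two equal groups, power = Φ(d·√(n/2) − z_{α/2}).
d·√(n/2) = 0.69 × √(65/2) = 0.69 × 5.701 = 3.934.
z_β = 3.934 − 2.576 = 1.358.
Power = Φ(1.358) = 0.913.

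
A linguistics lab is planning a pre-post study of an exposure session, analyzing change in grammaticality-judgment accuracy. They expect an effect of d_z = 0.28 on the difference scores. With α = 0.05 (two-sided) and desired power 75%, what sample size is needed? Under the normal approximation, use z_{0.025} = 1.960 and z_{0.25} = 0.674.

n = 89 pairs

For a paired (one-sample on differences) test: n = ((z_{α/2} + z_β) / d)².
z_{α/2} + z_β = 1.960 + 0.674 = 2.634.
n = (2.634 / 0.28)² = 9.407² = 88.49.
Round up.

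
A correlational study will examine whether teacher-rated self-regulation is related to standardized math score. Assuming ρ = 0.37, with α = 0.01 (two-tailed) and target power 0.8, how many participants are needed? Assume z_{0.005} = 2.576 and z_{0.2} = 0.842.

Fisher's z: C = ½·ln((1+r)/(1−r)) = ½·ln(2.1746) = 0.3884.
n = ((z_{α/2} + z_β)/C)² + 3.
(2.576 + 0.842) / 0.3884 = 3.418 / 0.3884 = 8.800.
n = 8.800² + 3 = 77.44 + 3 = 80.4.
Round up.

n = 81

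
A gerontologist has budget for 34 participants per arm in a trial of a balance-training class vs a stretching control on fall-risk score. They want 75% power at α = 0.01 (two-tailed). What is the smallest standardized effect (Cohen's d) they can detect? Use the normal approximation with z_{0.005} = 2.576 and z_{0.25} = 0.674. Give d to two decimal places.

d_min ≈ 0.79

For two independent groups of n = 34 each: d_min = (z_{α/2} + z_β)·√(2/n).
z-sum = 2.576 + 0.674 = 3.250.
d_min = 3.250 × √(2/34) = 3.250 × 0.2425 = 0.788.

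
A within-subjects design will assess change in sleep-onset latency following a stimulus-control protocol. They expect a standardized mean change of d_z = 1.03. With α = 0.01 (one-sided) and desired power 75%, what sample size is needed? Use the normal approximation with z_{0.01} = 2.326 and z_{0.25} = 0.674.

For a paired (one-sample on differences) test: n = ((z_{α} + z_β) / d)².
z_{α} + z_β = 2.326 + 0.674 = 3.000.
n = (3.000 / 1.03)² = 2.913² = 8.48.
Round up.

n = 9 pairs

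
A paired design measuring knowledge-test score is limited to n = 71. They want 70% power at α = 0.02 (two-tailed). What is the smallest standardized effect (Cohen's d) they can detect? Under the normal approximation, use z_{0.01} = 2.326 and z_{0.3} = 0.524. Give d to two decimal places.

d_min ≈ 0.34

For a single sample (or paired design) of n = 71: d_min = (z_{α/2} + z_β)/√n.
z-sum = 2.326 + 0.524 = 2.850.
d_min = 2.850 / √71 = 2.850 / 8.426 = 0.338.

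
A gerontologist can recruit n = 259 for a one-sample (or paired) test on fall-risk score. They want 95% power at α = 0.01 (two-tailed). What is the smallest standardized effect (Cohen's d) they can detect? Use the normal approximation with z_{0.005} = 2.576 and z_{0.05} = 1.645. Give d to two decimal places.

For a single sample (or paired design) of n = 259: d_min = (z_{α/2} + z_β)/√n.
z-sum = 2.576 + 1.645 = 4.221.
d_min = 4.221 / √259 = 4.221 / 16.093 = 0.262.

d_min ≈ 0.26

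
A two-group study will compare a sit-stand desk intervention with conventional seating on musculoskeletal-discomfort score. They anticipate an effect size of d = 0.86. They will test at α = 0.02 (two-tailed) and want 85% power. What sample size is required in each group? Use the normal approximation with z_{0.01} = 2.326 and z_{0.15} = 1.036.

n = 31 per group

For two independent groups with equal n: n = 2·((z_{α/2} + z_β) / d)².
z_{α/2} + z_β = 2.326 + 1.036 = 3.362.
n = 2 × (3.362 / 0.86)² = 2 × 3.909² = 2 × 15.28 = 30.6.
Round up to the next whole participant.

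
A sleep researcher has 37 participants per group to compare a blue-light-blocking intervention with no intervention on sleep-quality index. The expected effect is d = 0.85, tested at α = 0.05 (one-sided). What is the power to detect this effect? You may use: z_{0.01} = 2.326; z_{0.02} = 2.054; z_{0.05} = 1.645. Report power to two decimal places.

power ≈ 0.98

For two equal groups, power = Φ(d·√(n/2) − z_{α}).
d·√(n/2) = 0.85 × √(37/2) = 0.85 × 4.301 = 3.656.
z_β = 3.656 − 1.645 = 2.011.
Power = Φ(2.011) = 0.978.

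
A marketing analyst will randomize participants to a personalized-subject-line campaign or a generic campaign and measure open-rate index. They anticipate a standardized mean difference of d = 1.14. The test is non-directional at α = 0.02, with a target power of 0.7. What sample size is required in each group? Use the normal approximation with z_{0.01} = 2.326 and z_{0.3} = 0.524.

n = 13 per group

For two independent groups with equal n: n = 2·((z_{α/2} + z_β) / d)².
z_{α/2} + z_β = 2.326 + 0.524 = 2.850.
n = 2 × (2.850 / 1.14)² = 2 × 2.500² = 2 × 6.25 = 12.5.
Round up to the next whole participant.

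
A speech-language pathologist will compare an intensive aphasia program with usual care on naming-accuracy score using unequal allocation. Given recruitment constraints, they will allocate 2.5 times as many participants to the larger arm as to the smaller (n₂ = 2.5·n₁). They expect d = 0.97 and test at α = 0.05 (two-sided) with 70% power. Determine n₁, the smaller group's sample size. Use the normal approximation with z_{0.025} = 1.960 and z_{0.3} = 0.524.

n₁ = 10

With allocation ratio k = n₂/n₁ = 2.5, Var(x̄₁−x̄₂) = σ²(1/n₁ + 1/(k·n₁)) = σ²·(k+1)/(k·n₁).
So n₁ = (1 + 1/k)·((z_{α/2} + z_β)/d)² = 1.400 × (2.484/0.97)².
n₁ = 1.400 × 6.56 = 9.2.
Round up: n₁ = 10, giving n₂ = 2.5 × 10 = 25.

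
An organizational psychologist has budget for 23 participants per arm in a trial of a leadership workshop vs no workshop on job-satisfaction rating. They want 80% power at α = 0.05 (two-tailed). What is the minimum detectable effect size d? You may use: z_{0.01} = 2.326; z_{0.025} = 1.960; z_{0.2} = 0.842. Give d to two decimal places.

For two independent groups of n = 23 each: d_min = (z_{α/2} + z_β)·√(2/n).
z-sum = 1.960 + 0.842 = 2.802.
d_min = 2.802 × √(2/23) = 2.802 × 0.2949 = 0.826.

d_min ≈ 0.83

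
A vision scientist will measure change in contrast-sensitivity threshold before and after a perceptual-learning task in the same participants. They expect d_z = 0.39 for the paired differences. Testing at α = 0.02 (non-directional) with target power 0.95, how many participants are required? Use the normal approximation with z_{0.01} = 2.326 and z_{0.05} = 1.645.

For a paired (one-sample on differences) test: n = ((z_{α/2} + z_β) / d)².
z_{α/2} + z_β = 2.326 + 1.645 = 3.971.
n = (3.971 / 0.39)² = 10.182² = 103.67.
Round up.

n = 104 pairs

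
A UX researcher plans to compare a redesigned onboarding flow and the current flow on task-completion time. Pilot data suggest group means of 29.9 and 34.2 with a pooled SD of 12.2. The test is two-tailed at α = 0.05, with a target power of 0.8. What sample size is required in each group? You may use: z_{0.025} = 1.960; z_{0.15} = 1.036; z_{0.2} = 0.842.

Cohen's d = |M₁ − M₂| / SD_pooled = |29.9 − 34.2| / 12.2 = 4.3 / 12.2 = 0.352.
For two independent groups with equal n: n = 2·((z_{α/2} + z_β) / d)².
z_{α/2} + z_β = 1.960 + 0.842 = 2.802.
n = 2 × (2.802 / 0.352)² = 2 × 7.960² = 2 × 63.37 = 126.7.
Round up to the next whole participant.

n = 127 per group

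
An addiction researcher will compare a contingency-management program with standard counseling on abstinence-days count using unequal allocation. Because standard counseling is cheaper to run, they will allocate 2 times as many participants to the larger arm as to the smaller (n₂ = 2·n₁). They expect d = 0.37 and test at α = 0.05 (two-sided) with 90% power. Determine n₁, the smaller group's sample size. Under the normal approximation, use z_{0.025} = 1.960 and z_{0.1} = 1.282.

With allocation ratio k = n₂/n₁ = 2, Var(x̄₁−x̄₂) = σ²(1/n₁ + 1/(k·n₁)) = σ²·(k+1)/(k·n₁).
So n₁ = (1 + 1/k)·((z_{α/2} + z_β)/d)² = 1.500 × (3.242/0.37)².
n₁ = 1.500 × 76.78 = 115.2.
Round up: n₁ = 116, giving n₂ = 2 × 116 = 232.

n₁ = 116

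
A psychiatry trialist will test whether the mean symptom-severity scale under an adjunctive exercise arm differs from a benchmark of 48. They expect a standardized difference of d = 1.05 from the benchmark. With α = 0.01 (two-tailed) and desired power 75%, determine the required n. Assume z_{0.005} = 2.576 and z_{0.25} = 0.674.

n = 10

For a one-sample test: n = ((z_{α/2} + z_β) / d)².
z_{α/2} + z_β = 2.576 + 0.674 = 3.250.
n = (3.250 / 1.05)² = 3.095² = 9.58.
Round up.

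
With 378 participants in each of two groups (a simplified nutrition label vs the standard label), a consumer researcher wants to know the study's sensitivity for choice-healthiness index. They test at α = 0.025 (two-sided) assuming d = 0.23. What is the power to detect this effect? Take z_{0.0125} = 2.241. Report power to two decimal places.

For two equal groups, power = Φ(d·√(n/2) − z_{α/2}).
d·√(n/2) = 0.23 × √(378/2) = 0.23 × 13.748 = 3.162.
z_β = 3.162 − 2.241 = 0.921.
Power = Φ(0.921) = 0.821.

power ≈ 0.82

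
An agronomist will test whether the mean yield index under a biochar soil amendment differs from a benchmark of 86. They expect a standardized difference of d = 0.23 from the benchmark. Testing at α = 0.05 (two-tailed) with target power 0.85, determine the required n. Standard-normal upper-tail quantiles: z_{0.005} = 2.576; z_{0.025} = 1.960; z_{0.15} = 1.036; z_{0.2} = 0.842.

For a one-sample test: n = ((z_{α/2} + z_β) / d)².
z_{α/2} + z_β = 1.960 + 1.036 = 2.996.
n = (2.996 / 0.23)² = 13.026² = 169.68.
Round up.

n = 170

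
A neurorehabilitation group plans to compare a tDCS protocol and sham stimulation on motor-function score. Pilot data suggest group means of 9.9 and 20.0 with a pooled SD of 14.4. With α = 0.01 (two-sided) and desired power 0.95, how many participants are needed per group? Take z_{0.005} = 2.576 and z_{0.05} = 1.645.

Cohen's d = |M₁ − M₂| / SD_pooled = |9.9 − 20.0| / 14.4 = 10.1 / 14.4 = 0.701.
For two independent groups with equal n: n = 2·((z_{α/2} + z_β) / d)².
z_{α/2} + z_β = 2.576 + 1.645 = 4.221.
n = 2 × (4.221 / 0.701)² = 2 × 6.021² = 2 × 36.26 = 72.5.
Round up to the next whole participant.

n = 73 per group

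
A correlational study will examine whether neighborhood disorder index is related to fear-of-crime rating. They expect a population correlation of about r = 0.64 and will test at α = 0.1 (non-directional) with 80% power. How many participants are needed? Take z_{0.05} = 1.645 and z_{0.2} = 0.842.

n = 14

Fisher's z: C = ½·ln((1+r)/(1−r)) = ½·ln(4.5556) = 0.7582.
n = ((z_{α/2} + z_β)/C)² + 3.
(1.645 + 0.842) / 0.7582 = 2.487 / 0.7582 = 3.280.
n = 3.280² + 3 = 10.76 + 3 = 13.8.
Round up.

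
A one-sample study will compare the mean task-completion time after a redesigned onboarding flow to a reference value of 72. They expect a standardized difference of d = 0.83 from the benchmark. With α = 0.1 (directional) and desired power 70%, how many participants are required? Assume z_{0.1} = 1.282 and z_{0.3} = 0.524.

n = 5

For a one-sample test: n = ((z_{α} + z_β) / d)².
z_{α} + z_β = 1.282 + 0.524 = 1.806.
n = (1.806 / 0.83)² = 2.176² = 4.73.
Round up.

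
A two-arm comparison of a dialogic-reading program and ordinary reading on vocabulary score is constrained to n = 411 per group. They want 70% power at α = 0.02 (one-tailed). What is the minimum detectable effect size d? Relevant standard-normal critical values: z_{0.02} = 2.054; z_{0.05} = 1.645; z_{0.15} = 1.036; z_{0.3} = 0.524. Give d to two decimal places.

For two independent groups of n = 411 each: d_min = (z_{α} + z_β)·√(2/n).
z-sum = 2.054 + 0.524 = 2.578.
d_min = 2.578 × √(2/411) = 2.578 × 0.0698 = 0.180.

d_min ≈ 0.18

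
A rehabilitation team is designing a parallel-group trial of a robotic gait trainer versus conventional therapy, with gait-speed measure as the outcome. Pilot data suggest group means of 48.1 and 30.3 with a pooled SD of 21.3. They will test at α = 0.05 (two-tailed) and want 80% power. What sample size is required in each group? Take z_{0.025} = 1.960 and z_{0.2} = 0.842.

Cohen's d = |M₁ − M₂| / SD_pooled = |48.1 − 30.3| / 21.3 = 17.8 / 21.3 = 0.836.
For two independent groups with equal n: n = 2·((z_{α/2} + z_β) / d)².
z_{α/2} + z_β = 1.960 + 0.842 = 2.802.
n = 2 × (2.802 / 0.836)² = 2 × 3.352² = 2 × 11.23 = 22.5.
Round up to the next whole participant.

n = 23 per group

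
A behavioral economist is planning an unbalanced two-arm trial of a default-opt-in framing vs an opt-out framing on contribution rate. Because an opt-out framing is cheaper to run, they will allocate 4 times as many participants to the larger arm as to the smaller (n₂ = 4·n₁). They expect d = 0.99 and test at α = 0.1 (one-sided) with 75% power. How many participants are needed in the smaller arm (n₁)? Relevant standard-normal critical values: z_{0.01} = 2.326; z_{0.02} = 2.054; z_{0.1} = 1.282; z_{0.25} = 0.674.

n₁ = 5

With allocation ratio k = n₂/n₁ = 4, Var(x̄₁−x̄₂) = σ²(1/n₁ + 1/(k·n₁)) = σ²·(k+1)/(k·n₁).
So n₁ = (1 + 1/k)·((z_{α} + z_β)/d)² = 1.250 × (1.956/0.99)².
n₁ = 1.250 × 3.90 = 4.9.
Round up: n₁ = 5, giving n₂ = 4 × 5 = 20.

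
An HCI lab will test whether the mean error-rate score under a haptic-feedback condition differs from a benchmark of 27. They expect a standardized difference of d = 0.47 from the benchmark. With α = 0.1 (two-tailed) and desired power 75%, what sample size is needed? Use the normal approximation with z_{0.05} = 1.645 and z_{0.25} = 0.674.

n = 25

For a one-sample test: n = ((z_{α/2} + z_β) / d)².
z_{α/2} + z_β = 1.645 + 0.674 = 2.319.
n = (2.319 / 0.47)² = 4.934² = 24.34.
Round up.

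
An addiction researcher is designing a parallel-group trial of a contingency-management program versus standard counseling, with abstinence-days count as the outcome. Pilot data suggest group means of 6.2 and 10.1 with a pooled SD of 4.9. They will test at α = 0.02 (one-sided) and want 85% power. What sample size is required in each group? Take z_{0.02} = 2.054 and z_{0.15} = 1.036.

n = 31 per group

Cohen's d = |M₁ − M₂| / SD_pooled = |6.2 − 10.1| / 4.9 = 3.9 / 4.9 = 0.796.
For two independent groups with equal n: n = 2·((z_{α} + z_β) / d)².
z_{α} + z_β = 2.054 + 1.036 = 3.090.
n = 2 × (3.090 / 0.796)² = 2 × 3.882² = 2 × 15.07 = 30.1.
Round up to the next whole participant.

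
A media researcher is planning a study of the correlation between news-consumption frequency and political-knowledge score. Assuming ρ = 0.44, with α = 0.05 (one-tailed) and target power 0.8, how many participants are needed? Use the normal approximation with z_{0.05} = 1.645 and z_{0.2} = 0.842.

n = 31

Fisher's z: C = ½·ln((1+r)/(1−r)) = ½·ln(2.5714) = 0.4722.
n = ((z_{α} + z_β)/C)² + 3.
(1.645 + 0.842) / 0.4722 = 2.487 / 0.4722 = 5.267.
n = 5.267² + 3 = 27.74 + 3 = 30.7.
Round up.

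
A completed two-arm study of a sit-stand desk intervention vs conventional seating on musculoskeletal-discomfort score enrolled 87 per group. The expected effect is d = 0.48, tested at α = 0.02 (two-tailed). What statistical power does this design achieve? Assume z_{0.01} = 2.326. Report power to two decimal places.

power ≈ 0.80

For two equal groups, power = Φ(d·√(n/2) − z_{α/2}).
d·√(n/2) = 0.48 × √(87/2) = 0.48 × 6.595 = 3.166.
z_β = 3.166 − 2.326 = 0.840.
Power = Φ(0.840) = 0.799.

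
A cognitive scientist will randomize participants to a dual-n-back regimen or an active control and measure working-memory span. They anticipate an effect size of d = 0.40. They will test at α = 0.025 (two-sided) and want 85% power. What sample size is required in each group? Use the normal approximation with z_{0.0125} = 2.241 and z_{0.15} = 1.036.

For two independent groups with equal n: n = 2·((z_{α/2} + z_β) / d)².
z_{α/2} + z_β = 2.241 + 1.036 = 3.277.
n = 2 × (3.277 / 0.40)² = 2 × 8.192² = 2 × 67.12 = 134.2.
Round up to the next whole participant.

n = 135 per group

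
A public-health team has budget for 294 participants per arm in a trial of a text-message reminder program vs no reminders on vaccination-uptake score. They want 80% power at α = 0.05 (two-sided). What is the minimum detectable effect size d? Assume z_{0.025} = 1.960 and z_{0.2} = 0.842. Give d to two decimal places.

For two independent groups of n = 294 each: d_min = (z_{α/2} + z_β)·√(2/n).
z-sum = 1.960 + 0.842 = 2.802.
d_min = 2.802 × √(2/294) = 2.802 × 0.0825 = 0.231.

d_min ≈ 0.23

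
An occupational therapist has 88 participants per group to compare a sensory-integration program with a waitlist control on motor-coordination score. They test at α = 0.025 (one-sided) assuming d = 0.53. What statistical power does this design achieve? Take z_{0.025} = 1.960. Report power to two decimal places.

power ≈ 0.94

For two equal groups, power = Φ(d·√(n/2) − z_{α}).
d·√(n/2) = 0.53 × √(88/2) = 0.53 × 6.633 = 3.516.
z_β = 3.516 − 1.960 = 1.556.
Power = Φ(1.556) = 0.940.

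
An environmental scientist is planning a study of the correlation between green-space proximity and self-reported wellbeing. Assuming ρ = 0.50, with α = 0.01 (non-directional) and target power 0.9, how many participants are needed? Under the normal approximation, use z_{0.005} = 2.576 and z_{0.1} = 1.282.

n = 53

Fisher's z: C = ½·ln((1+r)/(1−r)) = ½·ln(3.0000) = 0.5493.
n = ((z_{α/2} + z_β)/C)² + 3.
(2.576 + 1.282) / 0.5493 = 3.858 / 0.5493 = 7.023.
n = 7.023² + 3 = 49.33 + 3 = 52.3.
Round up.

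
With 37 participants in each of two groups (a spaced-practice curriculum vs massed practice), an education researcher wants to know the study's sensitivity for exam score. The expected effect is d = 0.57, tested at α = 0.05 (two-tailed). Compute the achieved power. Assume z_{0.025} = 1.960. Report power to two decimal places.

For two equal groups, power = Φ(d·√(n/2) − z_{α/2}).
d·√(n/2) = 0.57 × √(37/2) = 0.57 × 4.301 = 2.452.
z_β = 2.452 − 1.960 = 0.492.
Power = Φ(0.492) = 0.689.

power ≈ 0.69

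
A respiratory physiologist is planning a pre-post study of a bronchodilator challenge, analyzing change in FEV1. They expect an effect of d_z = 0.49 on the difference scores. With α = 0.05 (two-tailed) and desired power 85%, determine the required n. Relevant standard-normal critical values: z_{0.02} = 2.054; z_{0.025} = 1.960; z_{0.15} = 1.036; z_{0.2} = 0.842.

For a paired (one-sample on differences) test: n = ((z_{α/2} + z_β) / d)².
z_{α/2} + z_β = 1.960 + 1.036 = 2.996.
n = (2.996 / 0.49)² = 6.114² = 37.38.
Round up.

n = 38 pairs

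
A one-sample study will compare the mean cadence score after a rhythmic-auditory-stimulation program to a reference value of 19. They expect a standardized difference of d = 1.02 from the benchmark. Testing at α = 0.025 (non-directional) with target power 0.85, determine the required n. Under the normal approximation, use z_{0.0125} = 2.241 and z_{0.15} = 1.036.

For a one-sample test: n = ((z_{α/2} + z_β) / d)².
z_{α/2} + z_β = 2.241 + 1.036 = 3.277.
n = (3.277 / 1.02)² = 3.213² = 10.32.
Round up.

n = 11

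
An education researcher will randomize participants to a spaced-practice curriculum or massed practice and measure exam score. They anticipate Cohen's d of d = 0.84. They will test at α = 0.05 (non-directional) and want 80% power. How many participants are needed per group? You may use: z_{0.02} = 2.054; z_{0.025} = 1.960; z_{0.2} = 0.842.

n = 23 per group

For two independent groups with equal n: n = 2·((z_{α/2} + z_β) / d)².
z_{α/2} + z_β = 1.960 + 0.842 = 2.802.
n = 2 × (2.802 / 0.84)² = 2 × 3.336² = 2 × 11.13 = 22.3.
Round up to the next whole participant.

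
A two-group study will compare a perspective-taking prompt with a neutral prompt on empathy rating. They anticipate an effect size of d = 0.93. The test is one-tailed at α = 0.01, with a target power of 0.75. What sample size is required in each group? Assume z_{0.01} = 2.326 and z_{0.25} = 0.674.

For two independent groups with equal n: n = 2·((z_{α} + z_β) / d)².
z_{α} + z_β = 2.326 + 0.674 = 3.000.
n = 2 × (3.000 / 0.93)² = 2 × 3.226² = 2 × 10.41 = 20.8.
Round up to the next whole participant.

n = 21 per group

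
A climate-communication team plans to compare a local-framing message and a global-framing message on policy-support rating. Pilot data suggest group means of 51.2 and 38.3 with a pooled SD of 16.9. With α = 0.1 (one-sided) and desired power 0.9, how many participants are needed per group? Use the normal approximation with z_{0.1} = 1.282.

n = 23 per group

Cohen's d = |M₁ − M₂| / SD_pooled = |51.2 − 38.3| / 16.9 = 12.9 / 16.9 = 0.763.
For two independent groups with equal n: n = 2·((z_{α} + z_β) / d)².
z_{α} + z_β = 1.282 + 1.282 = 2.564.
n = 2 × (2.564 / 0.763)² = 2 × 3.360² = 2 × 11.29 = 22.6.
Round up to the next whole participant.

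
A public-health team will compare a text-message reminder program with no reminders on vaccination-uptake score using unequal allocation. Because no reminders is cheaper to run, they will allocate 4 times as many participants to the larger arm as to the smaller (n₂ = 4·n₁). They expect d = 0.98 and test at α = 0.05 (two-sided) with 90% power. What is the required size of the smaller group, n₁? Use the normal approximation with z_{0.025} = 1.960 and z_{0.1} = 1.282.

With allocation ratio k = n₂/n₁ = 4, Var(x̄₁−x̄₂) = σ²(1/n₁ + 1/(k·n₁)) = σ²·(k+1)/(k·n₁).
So n₁ = (1 + 1/k)·((z_{α/2} + z_β)/d)² = 1.250 × (3.242/0.98)².
n₁ = 1.250 × 10.94 = 13.7.
Round up: n₁ = 14, giving n₂ = 4 × 14 = 56.

n₁ = 14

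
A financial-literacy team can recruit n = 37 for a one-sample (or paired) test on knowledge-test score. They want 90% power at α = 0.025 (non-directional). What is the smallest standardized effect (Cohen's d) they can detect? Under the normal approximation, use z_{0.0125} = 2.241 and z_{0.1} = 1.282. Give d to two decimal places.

d_min ≈ 0.58

For a single sample (or paired design) of n = 37: d_min = (z_{α/2} + z_β)/√n.
z-sum = 2.241 + 1.282 = 3.523.
d_min = 3.523 / √37 = 3.523 / 6.083 = 0.579.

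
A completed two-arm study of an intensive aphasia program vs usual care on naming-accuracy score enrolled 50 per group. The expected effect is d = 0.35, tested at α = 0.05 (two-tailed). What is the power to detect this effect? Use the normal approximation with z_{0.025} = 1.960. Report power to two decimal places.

power ≈ 0.42

For two equal groups, power = Φ(d·√(n/2) − z_{α/2}).
d·√(n/2) = 0.35 × √(50/2) = 0.35 × 5.000 = 1.750.
z_β = 1.750 − 1.960 = -0.210.
Power = Φ(-0.210) = 0.417.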